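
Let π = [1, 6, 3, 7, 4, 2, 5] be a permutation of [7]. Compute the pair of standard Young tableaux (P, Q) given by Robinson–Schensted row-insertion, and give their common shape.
P = [1, 2, 4, 5] / [3, 7] / [6];  Q = [1, 2, 4, 7] / [3, 5] / [6];  common shape = (4, 2, 1)

Row-insert the values π_1, π_2, … into P one at a time, bumping the leftmost entry strictly greater than the inserted value down to the next row. The recording tableau Q records, in position (i, j), the step at which that cell was added to P.
  Insert 1 (step 1): P = [1];  Q = [1]
  Insert 6 (step 2): P = [1, 6];  Q = [1, 2]
  Insert 3 (step 3): P = [1, 3] / [6];  Q = [1, 2] / [3]
  Insert 7 (step 4): P = [1, 3, 7] / [6];  Q = [1, 2, 4] / [3]
  Insert 4 (step 5): P = [1, 3, 4] / [6, 7];  Q = [1, 2, 4] / [3, 5]
  Insert 2 (step 6): P = [1, 2, 4] / [3, 7] / [6];  Q = [1, 2, 4] / [3, 5] / [6]
  Insert 5 (step 7): P = [1, 2, 4, 5] / [3, 7] / [6];  Q = [1, 2, 4, 7] / [3, 5] / [6]
Final shape: (4, 2, 1).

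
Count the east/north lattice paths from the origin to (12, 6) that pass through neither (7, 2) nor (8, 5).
Number of paths = 8313

Inclusion–exclusion. Total paths: C(18, 12) = 18564. Through P₁: C(9, 7)·C(9, 5) = 4536. Through P₂: C(13, 8)·C(5, 4) = 6435. Since P₁ is strictly southwest of P₂, a monotone path through both must visit P₁ then P₂; paths through both = C(9, 7)·C(4, 1)·C(5, 4) = 720. Avoid both = 18564 − 4536 − 6435 + 720 = 8313.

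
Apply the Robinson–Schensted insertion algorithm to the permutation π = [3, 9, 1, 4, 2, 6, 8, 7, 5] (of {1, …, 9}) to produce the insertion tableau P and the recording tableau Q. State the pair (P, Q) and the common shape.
P = [1, 2, 5, 7] / [3, 4, 6] / [8] / [9];  Q = [1, 2, 6, 7] / [3, 4, 8] / [5] / [9];  common shape = (4, 3, 1, 1)

Row-insert the values π_1, π_2, … into P one at a time, bumping the leftmost entry strictly greater than the inserted value down to the next row. The recording tableau Q records, in position (i, j), the step at which that cell was added to P.
  Insert 3 (step 1): P = [3];  Q = [1]
  Insert 9 (step 2): P = [3, 9];  Q = [1, 2]
  Insert 1 (step 3): P = [1, 9] / [3];  Q = [1, 2] / [3]
  Insert 4 (step 4): P = [1, 4] / [3, 9];  Q = [1, 2] / [3, 4]
  Insert 2 (step 5): P = [1, 2] / [3, 4] / [9];  Q = [1, 2] / [3, 4] / [5]
  Insert 6 (step 6): P = [1, 2, 6] / [3, 4] / [9];  Q = [1, 2, 6] / [3, 4] / [5]
  Insert 8 (step 7): P = [1, 2, 6, 8] / [3, 4] / [9];  Q = [1, 2, 6, 7] / [3, 4] / [5]
  Insert 7 (step 8): P = [1, 2, 6, 7] / [3, 4, 8] / [9];  Q = [1, 2, 6, 7] / [3, 4, 8] / [5]
  Insert 5 (step 9): P = [1, 2, 5, 7] / [3, 4, 6] / [8] / [9];  Q = [1, 2, 6, 7] / [3, 4, 8] / [5] / [9]
Final shape: (4, 3, 1, 1).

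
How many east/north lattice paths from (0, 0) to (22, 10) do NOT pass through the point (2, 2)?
Number of paths = 45863610

Total paths from (0, 0) to (22, 10): C(32, 22) = 64512240. Paths through (2, 2): (paths (0, 0) → (2, 2)) × (paths (2, 2) → (22, 10)) = C(4, 2) · C(28, 20) = 6 · 3108105 = 18648630. Avoidance count = 64512240 − 18648630 = 45863610.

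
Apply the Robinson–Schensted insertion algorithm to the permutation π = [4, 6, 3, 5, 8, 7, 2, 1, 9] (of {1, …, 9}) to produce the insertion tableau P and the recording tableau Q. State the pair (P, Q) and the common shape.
P = [1, 5, 7, 9] / [2, 6, 8] / [3] / [4];  Q = [1, 2, 5, 9] / [3, 4, 6] / [7] / [8];  common shape = (4, 3, 1, 1)

Row-insert the values π_1, π_2, … into P one at a time, bumping the leftmost entry strictly greater than the inserted value down to the next row. The recording tableau Q records, in position (i, j), the step at which that cell was added to P.
  Insert 4 (step 1): P = [4];  Q = [1]
  Insert 6 (step 2): P = [4, 6];  Q = [1, 2]
  Insert 3 (step 3): P = [3, 6] / [4];  Q = [1, 2] / [3]
  Insert 5 (step 4): P = [3, 5] / [4, 6];  Q = [1, 2] / [3, 4]
  Insert 8 (step 5): P = [3, 5, 8] / [4, 6];  Q = [1, 2, 5] / [3, 4]
  Insert 7 (step 6): P = [3, 5, 7] / [4, 6, 8];  Q = [1, 2, 5] / [3, 4, 6]
  Insert 2 (step 7): P = [2, 5, 7] / [3, 6, 8] / [4];  Q = [1, 2, 5] / [3, 4, 6] / [7]
  Insert 1 (step 8): P = [1, 5, 7] / [2, 6, 8] / [3] / [4];  Q = [1, 2, 5] / [3, 4, 6] / [7] / [8]
  Insert 9 (step 9): P = [1, 5, 7, 9] / [2, 6, 8] / [3] / [4];  Q = [1, 2, 5, 9] / [3, 4, 6] / [7] / [8]
Final shape: (4, 3, 1, 1).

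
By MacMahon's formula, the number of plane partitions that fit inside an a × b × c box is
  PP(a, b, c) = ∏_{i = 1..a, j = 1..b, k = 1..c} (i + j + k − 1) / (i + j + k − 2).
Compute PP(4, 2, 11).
PP(4, 2, 11) = 496860

Evaluate the triple product over i = 1..4, j = 1..2, k = 1..11. The factors are (2/1) · (3/2) · (4/3) · (5/4) · (6/5) · (7/6) · (8/7) · (9/8) · … (88 factors total). The numerators and denominators telescope so the product is an integer; carrying out the multiplication exactly gives PP(4, 2, 11) = 496860.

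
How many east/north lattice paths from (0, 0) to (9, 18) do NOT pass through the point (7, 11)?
Number of paths = 3541161

Total paths from (0, 0) to (9, 18): C(27, 9) = 4686825. Paths through (7, 11): (paths (0, 0) → (7, 11)) × (paths (7, 11) → (9, 18)) = C(18, 7) · C(9, 2) = 31824 · 36 = 1145664. Avoidance count = 4686825 − 1145664 = 3541161.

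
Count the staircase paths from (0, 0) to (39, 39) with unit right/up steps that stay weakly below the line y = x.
C_39 = 680425371729975800390

These NE paths below the diagonal are counted by the Catalan number C_n = (1/(n + 1)) · C(2n, n). For n = 39: C_39 = (1/40) · C(78, 39) = 27217014869199032015600/40 = 680425371729975800390.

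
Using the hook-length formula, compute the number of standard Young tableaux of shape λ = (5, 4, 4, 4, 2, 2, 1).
# SYT of shape (5, 4, 4, 4, 2, 2, 1) = 1034633600

Hook-length formula: f^λ = n! / Π hook(c), product over all cells c of the Young diagram. For λ = (5, 4, 4, 4, 2, 2, 1), n = 22 boxes. Hook lengths by row (left-to-right, top-to-bottom): [11, 9, 6, 5, 1]; [9, 7, 4, 3]; [8, 6, 3, 2]; [7, 5, 2, 1]; [4, 2]; [3, 1]; [1]. Product of hooks = 1086375628800. So f^λ = 22! / 1086375628800 = 1124000727777607680000 / 1086375628800 = 1034633600.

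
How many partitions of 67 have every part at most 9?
p(67, parts ≤ 9) = 258569

Use the recurrence p(n, m) = p(n, m−1) + p(n−m, m): either the largest part is < m (count p(n, m−1)) or the largest part is exactly m (remove one copy of m, count p(n−m, m)). With p(0, ·) = 1 this gives p(67, parts ≤ 9) = 258569. (By conjugating Young diagrams, this also counts partitions of 67 into at most 9 parts.)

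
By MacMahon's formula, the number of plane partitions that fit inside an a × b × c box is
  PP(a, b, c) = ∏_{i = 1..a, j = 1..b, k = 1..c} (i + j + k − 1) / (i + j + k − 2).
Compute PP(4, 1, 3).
PP(4, 1, 3) = 35

Evaluate the triple product over i = 1..4, j = 1..1, k = 1..3. The factors are (2/1) · (3/2) · (4/3) · (3/2) · (4/3) · (5/4) · (4/3) · (5/4) · … (12 factors total). The numerators and denominators telescope so the product is an integer; carrying out the multiplication exactly gives PP(4, 1, 3) = 35.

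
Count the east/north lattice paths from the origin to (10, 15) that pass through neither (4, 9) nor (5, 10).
Number of paths = 2211704

Inclusion–exclusion. Total paths: C(25, 10) = 3268760. Through P₁: C(13, 4)·C(12, 6) = 660660. Through P₂: C(15, 5)·C(10, 5) = 756756. Since P₁ is strictly southwest of P₂, a monotone path through both must visit P₁ then P₂; paths through both = C(13, 4)·C(2, 1)·C(10, 5) = 360360. Avoid both = 3268760 − 660660 − 756756 + 360360 = 2211704.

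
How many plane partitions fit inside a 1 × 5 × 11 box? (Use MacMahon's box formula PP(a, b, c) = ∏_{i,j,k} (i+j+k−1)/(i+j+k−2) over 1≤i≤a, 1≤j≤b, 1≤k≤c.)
PP(1, 5, 11) = 4368

Evaluate the triple product over i = 1..1, j = 1..5, k = 1..11. The factors are (2/1) · (3/2) · (4/3) · (5/4) · (6/5) · (7/6) · (8/7) · (9/8) · … (55 factors total). The numerators and denominators telescope so the product is an integer; carrying out the multiplication exactly gives PP(1, 5, 11) = 4368.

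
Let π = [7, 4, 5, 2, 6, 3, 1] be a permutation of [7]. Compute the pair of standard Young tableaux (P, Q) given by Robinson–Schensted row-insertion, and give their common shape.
P = [1, 3, 6] / [2, 5] / [4] / [7];  Q = [1, 3, 5] / [2, 6] / [4] / [7];  common shape = (3, 2, 1, 1)

Row-insert the values π_1, π_2, … into P one at a time, bumping the leftmost entry strictly greater than the inserted value down to the next row. The recording tableau Q records, in position (i, j), the step at which that cell was added to P.
  Insert 7 (step 1): P = [7];  Q = [1]
  Insert 4 (step 2): P = [4] / [7];  Q = [1] / [2]
  Insert 5 (step 3): P = [4, 5] / [7];  Q = [1, 3] / [2]
  Insert 2 (step 4): P = [2, 5] / [4] / [7];  Q = [1, 3] / [2] / [4]
  Insert 6 (step 5): P = [2, 5, 6] / [4] / [7];  Q = [1, 3, 5] / [2] / [4]
  Insert 3 (step 6): P = [2, 3, 6] / [4, 5] / [7];  Q = [1, 3, 5] / [2, 6] / [4]
  Insert 1 (step 7): P = [1, 3, 6] / [2, 5] / [4] / [7];  Q = [1, 3, 5] / [2, 6] / [4] / [7]
Final shape: (3, 2, 1, 1).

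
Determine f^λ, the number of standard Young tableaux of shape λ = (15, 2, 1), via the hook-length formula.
# SYT of shape (15, 2, 1) = 1344

Hook-length formula: f^λ = n! / Π hook(c), product over all cells c of the Young diagram. For λ = (15, 2, 1), n = 18 boxes. Hook lengths by row (left-to-right, top-to-bottom): [17, 15, 13, 12, 11, 10, 9, 8, 7, 6, 5, 4, 3, 2, 1]; [3, 1]; [1]. Product of hooks = 4763670912000. So f^λ = 18! / 4763670912000 = 6402373705728000 / 4763670912000 = 1344.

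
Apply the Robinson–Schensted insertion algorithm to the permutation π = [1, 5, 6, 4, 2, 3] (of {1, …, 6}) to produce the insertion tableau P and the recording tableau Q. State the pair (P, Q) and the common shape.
P = [1, 2, 3] / [4, 6] / [5];  Q = [1, 2, 3] / [4, 6] / [5];  common shape = (3, 2, 1)

Row-insert the values π_1, π_2, … into P one at a time, bumping the leftmost entry strictly greater than the inserted value down to the next row. The recording tableau Q records, in position (i, j), the step at which that cell was added to P.
  Insert 1 (step 1): P = [1];  Q = [1]
  Insert 5 (step 2): P = [1, 5];  Q = [1, 2]
  Insert 6 (step 3): P = [1, 5, 6];  Q = [1, 2, 3]
  Insert 4 (step 4): P = [1, 4, 6] / [5];  Q = [1, 2, 3] / [4]
  Insert 2 (step 5): P = [1, 2, 6] / [4] / [5];  Q = [1, 2, 3] / [4] / [5]
  Insert 3 (step 6): P = [1, 2, 3] / [4, 6] / [5];  Q = [1, 2, 3] / [4, 6] / [5]
Final shape: (3, 2, 1).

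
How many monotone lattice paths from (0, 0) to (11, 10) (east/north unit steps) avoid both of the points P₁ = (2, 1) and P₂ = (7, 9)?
Number of paths = 168961

Inclusion–exclusion. Total paths: C(21, 11) = 352716. Through P₁: C(3, 2)·C(18, 9) = 145860. Through P₂: C(16, 7)·C(5, 4) = 57200. Since P₁ is strictly southwest of P₂, a monotone path through both must visit P₁ then P₂; paths through both = C(3, 2)·C(13, 5)·C(5, 4) = 19305. Avoid both = 352716 − 145860 − 57200 + 19305 = 168961.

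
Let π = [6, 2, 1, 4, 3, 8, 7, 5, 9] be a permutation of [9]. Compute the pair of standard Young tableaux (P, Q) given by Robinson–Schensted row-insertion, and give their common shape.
P = [1, 3, 5, 9] / [2, 4, 7] / [6, 8];  Q = [1, 4, 6, 9] / [2, 5, 7] / [3, 8];  common shape = (4, 3, 2)

Row-insert the values π_1, π_2, … into P one at a time, bumping the leftmost entry strictly greater than the inserted value down to the next row. The recording tableau Q records, in position (i, j), the step at which that cell was added to P.
  Insert 6 (step 1): P = [6];  Q = [1]
  Insert 2 (step 2): P = [2] / [6];  Q = [1] / [2]
  Insert 1 (step 3): P = [1] / [2] / [6];  Q = [1] / [2] / [3]
  Insert 4 (step 4): P = [1, 4] / [2] / [6];  Q = [1, 4] / [2] / [3]
  Insert 3 (step 5): P = [1, 3] / [2, 4] / [6];  Q = [1, 4] / [2, 5] / [3]
  Insert 8 (step 6): P = [1, 3, 8] / [2, 4] / [6];  Q = [1, 4, 6] / [2, 5] / [3]
  Insert 7 (step 7): P = [1, 3, 7] / [2, 4, 8] / [6];  Q = [1, 4, 6] / [2, 5, 7] / [3]
  Insert 5 (step 8): P = [1, 3, 5] / [2, 4, 7] / [6, 8];  Q = [1, 4, 6] / [2, 5, 7] / [3, 8]
  Insert 9 (step 9): P = [1, 3, 5, 9] / [2, 4, 7] / [6, 8];  Q = [1, 4, 6, 9] / [2, 5, 7] / [3, 8]
Final shape: (4, 3, 2).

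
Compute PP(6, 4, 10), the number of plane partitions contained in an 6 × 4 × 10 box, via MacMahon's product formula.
PP(6, 4, 10) = 3031952379456

Evaluate the triple product over i = 1..6, j = 1..4, k = 1..10. The factors are (2/1) · (3/2) · (4/3) · (5/4) · (6/5) · (7/6) · (8/7) · (9/8) · … (240 factors total). The numerators and denominators telescope so the product is an integer; carrying out the multiplication exactly gives PP(6, 4, 10) = 3031952379456.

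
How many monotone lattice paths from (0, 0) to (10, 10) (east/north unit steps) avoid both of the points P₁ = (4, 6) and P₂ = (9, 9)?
Number of paths = 66936

Inclusion–exclusion. Total paths: C(20, 10) = 184756. Through P₁: C(10, 4)·C(10, 6) = 44100. Through P₂: C(18, 9)·C(2, 1) = 97240. Since P₁ is strictly southwest of P₂, a monotone path through both must visit P₁ then P₂; paths through both = C(10, 4)·C(8, 5)·C(2, 1) = 23520. Avoid both = 184756 − 44100 − 97240 + 23520 = 66936.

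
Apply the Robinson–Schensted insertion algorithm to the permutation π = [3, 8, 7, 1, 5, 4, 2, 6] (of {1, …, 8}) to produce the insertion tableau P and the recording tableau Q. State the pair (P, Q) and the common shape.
P = [1, 2, 6] / [3, 4] / [5] / [7] / [8];  Q = [1, 2, 8] / [3, 5] / [4] / [6] / [7];  common shape = (3, 2, 1, 1, 1)

Row-insert the values π_1, π_2, … into P one at a time, bumping the leftmost entry strictly greater than the inserted value down to the next row. The recording tableau Q records, in position (i, j), the step at which that cell was added to P.
  Insert 3 (step 1): P = [3];  Q = [1]
  Insert 8 (step 2): P = [3, 8];  Q = [1, 2]
  Insert 7 (step 3): P = [3, 7] / [8];  Q = [1, 2] / [3]
  Insert 1 (step 4): P = [1, 7] / [3] / [8];  Q = [1, 2] / [3] / [4]
  Insert 5 (step 5): P = [1, 5] / [3, 7] / [8];  Q = [1, 2] / [3, 5] / [4]
  Insert 4 (step 6): P = [1, 4] / [3, 5] / [7] / [8];  Q = [1, 2] / [3, 5] / [4] / [6]
  Insert 2 (step 7): P = [1, 2] / [3, 4] / [5] / [7] / [8];  Q = [1, 2] / [3, 5] / [4] / [6] / [7]
  Insert 6 (step 8): P = [1, 2, 6] / [3, 4] / [5] / [7] / [8];  Q = [1, 2, 8] / [3, 5] / [4] / [6] / [7]
Final shape: (3, 2, 1, 1, 1).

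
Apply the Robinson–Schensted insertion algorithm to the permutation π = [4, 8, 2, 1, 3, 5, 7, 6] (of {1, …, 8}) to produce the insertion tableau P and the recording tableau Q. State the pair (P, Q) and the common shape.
P = [1, 3, 5, 6] / [2, 7] / [4, 8];  Q = [1, 2, 6, 7] / [3, 5] / [4, 8];  common shape = (4, 2, 2)

Row-insert the values π_1, π_2, … into P one at a time, bumping the leftmost entry strictly greater than the inserted value down to the next row. The recording tableau Q records, in position (i, j), the step at which that cell was added to P.
  Insert 4 (step 1): P = [4];  Q = [1]
  Insert 8 (step 2): P = [4, 8];  Q = [1, 2]
  Insert 2 (step 3): P = [2, 8] / [4];  Q = [1, 2] / [3]
  Insert 1 (step 4): P = [1, 8] / [2] / [4];  Q = [1, 2] / [3] / [4]
  Insert 3 (step 5): P = [1, 3] / [2, 8] / [4];  Q = [1, 2] / [3, 5] / [4]
  Insert 5 (step 6): P = [1, 3, 5] / [2, 8] / [4];  Q = [1, 2, 6] / [3, 5] / [4]
  Insert 7 (step 7): P = [1, 3, 5, 7] / [2, 8] / [4];  Q = [1, 2, 6, 7] / [3, 5] / [4]
  Insert 6 (step 8): P = [1, 3, 5, 6] / [2, 7] / [4, 8];  Q = [1, 2, 6, 7] / [3, 5] / [4, 8]
Final shape: (4, 2, 2).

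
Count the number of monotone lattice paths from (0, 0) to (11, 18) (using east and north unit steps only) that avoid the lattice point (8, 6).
Number of paths = 33230925

Total paths from (0, 0) to (11, 18): C(29, 11) = 34597290. Paths through (8, 6): (paths (0, 0) → (8, 6)) × (paths (8, 6) → (11, 18)) = C(14, 8) · C(15, 3) = 3003 · 455 = 1366365. Avoidance count = 34597290 − 1366365 = 33230925.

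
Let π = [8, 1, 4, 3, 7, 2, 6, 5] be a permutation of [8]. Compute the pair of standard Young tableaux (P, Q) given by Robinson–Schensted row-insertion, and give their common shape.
P = [1, 2, 5] / [3, 6] / [4, 7] / [8];  Q = [1, 3, 5] / [2, 7] / [4, 8] / [6];  common shape = (3, 2, 2, 1)

Row-insert the values π_1, π_2, … into P one at a time, bumping the leftmost entry strictly greater than the inserted value down to the next row. The recording tableau Q records, in position (i, j), the step at which that cell was added to P.
  Insert 8 (step 1): P = [8];  Q = [1]
  Insert 1 (step 2): P = [1] / [8];  Q = [1] / [2]
  Insert 4 (step 3): P = [1, 4] / [8];  Q = [1, 3] / [2]
  Insert 3 (step 4): P = [1, 3] / [4] / [8];  Q = [1, 3] / [2] / [4]
  Insert 7 (step 5): P = [1, 3, 7] / [4] / [8];  Q = [1, 3, 5] / [2] / [4]
  Insert 2 (step 6): P = [1, 2, 7] / [3] / [4] / [8];  Q = [1, 3, 5] / [2] / [4] / [6]
  Insert 6 (step 7): P = [1, 2, 6] / [3, 7] / [4] / [8];  Q = [1, 3, 5] / [2, 7] / [4] / [6]
  Insert 5 (step 8): P = [1, 2, 5] / [3, 6] / [4, 7] / [8];  Q = [1, 3, 5] / [2, 7] / [4, 8] / [6]
Final shape: (3, 2, 2, 1).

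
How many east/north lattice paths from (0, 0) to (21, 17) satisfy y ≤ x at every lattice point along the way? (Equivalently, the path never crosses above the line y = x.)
Number of paths = 6541168950

By the reflection principle (André's argument), the number of monotone paths to (21, 17) with n ≤ m that never go above y = x is C(38, 21) − C(38, 22) = 28781143380 − 22239974430 = 6541168950.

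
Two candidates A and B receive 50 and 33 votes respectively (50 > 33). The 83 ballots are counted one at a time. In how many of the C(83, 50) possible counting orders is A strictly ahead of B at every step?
Strict-lead orderings = 30599544078658814831442

Total orderings of the 83 votes with 50 for A: C(83, 50) = 149397774031098919471158. By the Bertrand ballot formula (Cycle Lemma / reflection principle), the number of orderings in which A is strictly ahead of B throughout is (p − q)/(p + q) · C(p + q, p) = (50 − 33)/(50 + 33) · 149397774031098919471158 = 30599544078658814831442.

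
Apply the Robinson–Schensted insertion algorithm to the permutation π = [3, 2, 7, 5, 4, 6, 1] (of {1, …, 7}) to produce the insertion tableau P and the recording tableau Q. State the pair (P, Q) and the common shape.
P = [1, 4, 6] / [2, 5] / [3] / [7];  Q = [1, 3, 6] / [2, 4] / [5] / [7];  common shape = (3, 2, 1, 1)

Row-insert the values π_1, π_2, … into P one at a time, bumping the leftmost entry strictly greater than the inserted value down to the next row. The recording tableau Q records, in position (i, j), the step at which that cell was added to P.
  Insert 3 (step 1): P = [3];  Q = [1]
  Insert 2 (step 2): P = [2] / [3];  Q = [1] / [2]
  Insert 7 (step 3): P = [2, 7] / [3];  Q = [1, 3] / [2]
  Insert 5 (step 4): P = [2, 5] / [3, 7];  Q = [1, 3] / [2, 4]
  Insert 4 (step 5): P = [2, 4] / [3, 5] / [7];  Q = [1, 3] / [2, 4] / [5]
  Insert 6 (step 6): P = [2, 4, 6] / [3, 5] / [7];  Q = [1, 3, 6] / [2, 4] / [5]
  Insert 1 (step 7): P = [1, 4, 6] / [2, 5] / [3] / [7];  Q = [1, 3, 6] / [2, 4] / [5] / [7]
Final shape: (3, 2, 1, 1).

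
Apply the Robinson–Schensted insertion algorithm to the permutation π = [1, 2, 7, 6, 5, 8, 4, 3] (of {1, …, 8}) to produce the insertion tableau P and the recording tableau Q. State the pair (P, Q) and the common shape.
P = [1, 2, 3, 8] / [4] / [5] / [6] / [7];  Q = [1, 2, 3, 6] / [4] / [5] / [7] / [8];  common shape = (4, 1, 1, 1, 1)

Row-insert the values π_1, π_2, … into P one at a time, bumping the leftmost entry strictly greater than the inserted value down to the next row. The recording tableau Q records, in position (i, j), the step at which that cell was added to P.
  Insert 1 (step 1): P = [1];  Q = [1]
  Insert 2 (step 2): P = [1, 2];  Q = [1, 2]
  Insert 7 (step 3): P = [1, 2, 7];  Q = [1, 2, 3]
  Insert 6 (step 4): P = [1, 2, 6] / [7];  Q = [1, 2, 3] / [4]
  Insert 5 (step 5): P = [1, 2, 5] / [6] / [7];  Q = [1, 2, 3] / [4] / [5]
  Insert 8 (step 6): P = [1, 2, 5, 8] / [6] / [7];  Q = [1, 2, 3, 6] / [4] / [5]
  Insert 4 (step 7): P = [1, 2, 4, 8] / [5] / [6] / [7];  Q = [1, 2, 3, 6] / [4] / [5] / [7]
  Insert 3 (step 8): P = [1, 2, 3, 8] / [4] / [5] / [6] / [7];  Q = [1, 2, 3, 6] / [4] / [5] / [7] / [8]
Final shape: (4, 1, 1, 1, 1).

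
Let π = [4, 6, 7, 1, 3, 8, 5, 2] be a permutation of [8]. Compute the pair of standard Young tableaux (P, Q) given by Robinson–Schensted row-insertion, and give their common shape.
P = [1, 2, 5, 8] / [3, 6, 7] / [4];  Q = [1, 2, 3, 6] / [4, 5, 7] / [8];  common shape = (4, 3, 1)

Row-insert the values π_1, π_2, … into P one at a time, bumping the leftmost entry strictly greater than the inserted value down to the next row. The recording tableau Q records, in position (i, j), the step at which that cell was added to P.
  Insert 4 (step 1): P = [4];  Q = [1]
  Insert 6 (step 2): P = [4, 6];  Q = [1, 2]
  Insert 7 (step 3): P = [4, 6, 7];  Q = [1, 2, 3]
  Insert 1 (step 4): P = [1, 6, 7] / [4];  Q = [1, 2, 3] / [4]
  Insert 3 (step 5): P = [1, 3, 7] / [4, 6];  Q = [1, 2, 3] / [4, 5]
  Insert 8 (step 6): P = [1, 3, 7, 8] / [4, 6];  Q = [1, 2, 3, 6] / [4, 5]
  Insert 5 (step 7): P = [1, 3, 5, 8] / [4, 6, 7];  Q = [1, 2, 3, 6] / [4, 5, 7]
  Insert 2 (step 8): P = [1, 2, 5, 8] / [3, 6, 7] / [4];  Q = [1, 2, 3, 6] / [4, 5, 7] / [8]
Final shape: (4, 3, 1).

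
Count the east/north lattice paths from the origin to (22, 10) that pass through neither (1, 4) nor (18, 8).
Number of paths = 40046940

Inclusion–exclusion. Total paths: C(32, 22) = 64512240. Through P₁: C(5, 1)·C(27, 21) = 1480050. Through P₂: C(26, 18)·C(6, 4) = 23434125. Since P₁ is strictly southwest of P₂, a monotone path through both must visit P₁ then P₂; paths through both = C(5, 1)·C(21, 17)·C(6, 4) = 448875. Avoid both = 64512240 − 1480050 − 23434125 + 448875 = 40046940.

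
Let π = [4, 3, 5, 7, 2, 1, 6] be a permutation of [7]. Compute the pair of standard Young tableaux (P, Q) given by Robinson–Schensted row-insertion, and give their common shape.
P = [1, 5, 6] / [2, 7] / [3] / [4];  Q = [1, 3, 4] / [2, 7] / [5] / [6];  common shape = (3, 2, 1, 1)

Row-insert the values π_1, π_2, … into P one at a time, bumping the leftmost entry strictly greater than the inserted value down to the next row. The recording tableau Q records, in position (i, j), the step at which that cell was added to P.
  Insert 4 (step 1): P = [4];  Q = [1]
  Insert 3 (step 2): P = [3] / [4];  Q = [1] / [2]
  Insert 5 (step 3): P = [3, 5] / [4];  Q = [1, 3] / [2]
  Insert 7 (step 4): P = [3, 5, 7] / [4];  Q = [1, 3, 4] / [2]
  Insert 2 (step 5): P = [2, 5, 7] / [3] / [4];  Q = [1, 3, 4] / [2] / [5]
  Insert 1 (step 6): P = [1, 5, 7] / [2] / [3] / [4];  Q = [1, 3, 4] / [2] / [5] / [6]
  Insert 6 (step 7): P = [1, 5, 6] / [2, 7] / [3] / [4];  Q = [1, 3, 4] / [2, 7] / [5] / [6]
Final shape: (3, 2, 1, 1).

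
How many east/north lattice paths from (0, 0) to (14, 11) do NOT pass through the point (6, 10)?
Number of paths = 4385328

Total paths from (0, 0) to (14, 11): C(25, 14) = 4457400. Paths through (6, 10): (paths (0, 0) → (6, 10)) × (paths (6, 10) → (14, 11)) = C(16, 6) · C(9, 8) = 8008 · 9 = 72072. Avoidance count = 4457400 − 72072 = 4385328.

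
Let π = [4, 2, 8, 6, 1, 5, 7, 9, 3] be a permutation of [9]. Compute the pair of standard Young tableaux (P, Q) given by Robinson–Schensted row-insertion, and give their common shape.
P = [1, 3, 7, 9] / [2, 5] / [4, 6] / [8];  Q = [1, 3, 7, 8] / [2, 4] / [5, 6] / [9];  common shape = (4, 2, 2, 1)

Row-insert the values π_1, π_2, … into P one at a time, bumping the leftmost entry strictly greater than the inserted value down to the next row. The recording tableau Q records, in position (i, j), the step at which that cell was added to P.
  Insert 4 (step 1): P = [4];  Q = [1]
  Insert 2 (step 2): P = [2] / [4];  Q = [1] / [2]
  Insert 8 (step 3): P = [2, 8] / [4];  Q = [1, 3] / [2]
  Insert 6 (step 4): P = [2, 6] / [4, 8];  Q = [1, 3] / [2, 4]
  Insert 1 (step 5): P = [1, 6] / [2, 8] / [4];  Q = [1, 3] / [2, 4] / [5]
  Insert 5 (step 6): P = [1, 5] / [2, 6] / [4, 8];  Q = [1, 3] / [2, 4] / [5, 6]
  Insert 7 (step 7): P = [1, 5, 7] / [2, 6] / [4, 8];  Q = [1, 3, 7] / [2, 4] / [5, 6]
  Insert 9 (step 8): P = [1, 5, 7, 9] / [2, 6] / [4, 8];  Q = [1, 3, 7, 8] / [2, 4] / [5, 6]
  Insert 3 (step 9): P = [1, 3, 7, 9] / [2, 5] / [4, 6] / [8];  Q = [1, 3, 7, 8] / [2, 4] / [5, 6] / [9]
Final shape: (4, 2, 2, 1).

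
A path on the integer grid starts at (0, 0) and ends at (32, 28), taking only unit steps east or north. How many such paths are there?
Number of paths = 103719945525634515

A monotone lattice path from (0, 0) to (32, 28) consists of 32 east steps and 28 north steps in some order, so it is determined by which 32 of the 60 steps are east. The count is C(60, 32) = 103719945525634515.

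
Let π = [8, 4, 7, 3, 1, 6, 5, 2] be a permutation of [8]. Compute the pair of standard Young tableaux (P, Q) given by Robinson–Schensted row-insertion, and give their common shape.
P = [1, 2] / [3, 5] / [4, 6] / [7] / [8];  Q = [1, 3] / [2, 6] / [4, 7] / [5] / [8];  common shape = (2, 2, 2, 1, 1)

Row-insert the values π_1, π_2, … into P one at a time, bumping the leftmost entry strictly greater than the inserted value down to the next row. The recording tableau Q records, in position (i, j), the step at which that cell was added to P.
  Insert 8 (step 1): P = [8];  Q = [1]
  Insert 4 (step 2): P = [4] / [8];  Q = [1] / [2]
  Insert 7 (step 3): P = [4, 7] / [8];  Q = [1, 3] / [2]
  Insert 3 (step 4): P = [3, 7] / [4] / [8];  Q = [1, 3] / [2] / [4]
  Insert 1 (step 5): P = [1, 7] / [3] / [4] / [8];  Q = [1, 3] / [2] / [4] / [5]
  Insert 6 (step 6): P = [1, 6] / [3, 7] / [4] / [8];  Q = [1, 3] / [2, 6] / [4] / [5]
  Insert 5 (step 7): P = [1, 5] / [3, 6] / [4, 7] / [8];  Q = [1, 3] / [2, 6] / [4, 7] / [5]
  Insert 2 (step 8): P = [1, 2] / [3, 5] / [4, 6] / [7] / [8];  Q = [1, 3] / [2, 6] / [4, 7] / [5] / [8]
Final shape: (2, 2, 2, 1, 1).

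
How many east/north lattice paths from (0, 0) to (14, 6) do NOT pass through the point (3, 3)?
Number of paths = 31480

Total paths from (0, 0) to (14, 6): C(20, 14) = 38760. Paths through (3, 3): (paths (0, 0) → (3, 3)) × (paths (3, 3) → (14, 6)) = C(6, 3) · C(14, 11) = 20 · 364 = 7280. Avoidance count = 38760 − 7280 = 31480.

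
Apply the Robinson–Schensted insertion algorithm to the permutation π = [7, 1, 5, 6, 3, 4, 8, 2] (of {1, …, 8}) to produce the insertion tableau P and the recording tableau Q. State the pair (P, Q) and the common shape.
P = [1, 2, 4, 8] / [3, 6] / [5] / [7];  Q = [1, 3, 4, 7] / [2, 6] / [5] / [8];  common shape = (4, 2, 1, 1)

Row-insert the values π_1, π_2, … into P one at a time, bumping the leftmost entry strictly greater than the inserted value down to the next row. The recording tableau Q records, in position (i, j), the step at which that cell was added to P.
  Insert 7 (step 1): P = [7];  Q = [1]
  Insert 1 (step 2): P = [1] / [7];  Q = [1] / [2]
  Insert 5 (step 3): P = [1, 5] / [7];  Q = [1, 3] / [2]
  Insert 6 (step 4): P = [1, 5, 6] / [7];  Q = [1, 3, 4] / [2]
  Insert 3 (step 5): P = [1, 3, 6] / [5] / [7];  Q = [1, 3, 4] / [2] / [5]
  Insert 4 (step 6): P = [1, 3, 4] / [5, 6] / [7];  Q = [1, 3, 4] / [2, 6] / [5]
  Insert 8 (step 7): P = [1, 3, 4, 8] / [5, 6] / [7];  Q = [1, 3, 4, 7] / [2, 6] / [5]
  Insert 2 (step 8): P = [1, 2, 4, 8] / [3, 6] / [5] / [7];  Q = [1, 3, 4, 7] / [2, 6] / [5] / [8]
Final shape: (4, 2, 1, 1).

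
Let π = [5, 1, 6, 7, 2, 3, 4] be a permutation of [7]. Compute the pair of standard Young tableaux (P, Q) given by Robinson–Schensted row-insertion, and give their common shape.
P = [1, 2, 3, 4] / [5, 6, 7];  Q = [1, 3, 4, 7] / [2, 5, 6];  common shape = (4, 3)

Row-insert the values π_1, π_2, … into P one at a time, bumping the leftmost entry strictly greater than the inserted value down to the next row. The recording tableau Q records, in position (i, j), the step at which that cell was added to P.
  Insert 5 (step 1): P = [5];  Q = [1]
  Insert 1 (step 2): P = [1] / [5];  Q = [1] / [2]
  Insert 6 (step 3): P = [1, 6] / [5];  Q = [1, 3] / [2]
  Insert 7 (step 4): P = [1, 6, 7] / [5];  Q = [1, 3, 4] / [2]
  Insert 2 (step 5): P = [1, 2, 7] / [5, 6];  Q = [1, 3, 4] / [2, 5]
  Insert 3 (step 6): P = [1, 2, 3] / [5, 6, 7];  Q = [1, 3, 4] / [2, 5, 6]
  Insert 4 (step 7): P = [1, 2, 3, 4] / [5, 6, 7];  Q = [1, 3, 4, 7] / [2, 5, 6]
Final shape: (4, 3).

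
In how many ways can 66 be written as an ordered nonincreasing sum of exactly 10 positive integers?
p(66, 10 parts) = 126299

Partitions of n into exactly k parts are in bijection with partitions of n − k into at most k parts (subtract 1 from each part). So p(66, exactly 10) = p(56, parts ≤ 10). Computing via the recurrence p(m, j) = p(m, j−1) + p(m−j, j) gives 126299.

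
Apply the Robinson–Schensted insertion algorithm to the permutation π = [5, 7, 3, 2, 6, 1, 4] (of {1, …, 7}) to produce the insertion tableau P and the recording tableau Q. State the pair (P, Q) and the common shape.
P = [1, 4] / [2, 6] / [3, 7] / [5];  Q = [1, 2] / [3, 5] / [4, 7] / [6];  common shape = (2, 2, 2, 1)

Row-insert the values π_1, π_2, … into P one at a time, bumping the leftmost entry strictly greater than the inserted value down to the next row. The recording tableau Q records, in position (i, j), the step at which that cell was added to P.
  Insert 5 (step 1): P = [5];  Q = [1]
  Insert 7 (step 2): P = [5, 7];  Q = [1, 2]
  Insert 3 (step 3): P = [3, 7] / [5];  Q = [1, 2] / [3]
  Insert 2 (step 4): P = [2, 7] / [3] / [5];  Q = [1, 2] / [3] / [4]
  Insert 6 (step 5): P = [2, 6] / [3, 7] / [5];  Q = [1, 2] / [3, 5] / [4]
  Insert 1 (step 6): P = [1, 6] / [2, 7] / [3] / [5];  Q = [1, 2] / [3, 5] / [4] / [6]
  Insert 4 (step 7): P = [1, 4] / [2, 6] / [3, 7] / [5];  Q = [1, 2] / [3, 5] / [4, 7] / [6]
Final shape: (2, 2, 2, 1).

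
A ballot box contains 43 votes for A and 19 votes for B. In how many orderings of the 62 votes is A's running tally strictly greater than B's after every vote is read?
Strict-lead orderings = 1657580519271600

Total orderings of the 62 votes with 43 for A: C(62, 43) = 4282083008118300. By the Bertrand ballot formula (Cycle Lemma / reflection principle), the number of orderings in which A is strictly ahead of B throughout is (p − q)/(p + q) · C(p + q, p) = (43 − 19)/(43 + 19) · 4282083008118300 = 1657580519271600.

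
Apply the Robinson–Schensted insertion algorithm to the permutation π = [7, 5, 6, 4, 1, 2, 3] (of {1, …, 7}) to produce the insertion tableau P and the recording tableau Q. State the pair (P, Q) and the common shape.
P = [1, 2, 3] / [4, 6] / [5] / [7];  Q = [1, 3, 7] / [2, 6] / [4] / [5];  common shape = (3, 2, 1, 1)

Row-insert the values π_1, π_2, … into P one at a time, bumping the leftmost entry strictly greater than the inserted value down to the next row. The recording tableau Q records, in position (i, j), the step at which that cell was added to P.
  Insert 7 (step 1): P = [7];  Q = [1]
  Insert 5 (step 2): P = [5] / [7];  Q = [1] / [2]
  Insert 6 (step 3): P = [5, 6] / [7];  Q = [1, 3] / [2]
  Insert 4 (step 4): P = [4, 6] / [5] / [7];  Q = [1, 3] / [2] / [4]
  Insert 1 (step 5): P = [1, 6] / [4] / [5] / [7];  Q = [1, 3] / [2] / [4] / [5]
  Insert 2 (step 6): P = [1, 2] / [4, 6] / [5] / [7];  Q = [1, 3] / [2, 6] / [4] / [5]
  Insert 3 (step 7): P = [1, 2, 3] / [4, 6] / [5] / [7];  Q = [1, 3, 7] / [2, 6] / [4] / [5]
Final shape: (3, 2, 1, 1).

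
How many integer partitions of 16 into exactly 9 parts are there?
p(16, 9 parts) = 15

Partitions of n into exactly k parts ↔ partitions of n − k into at most k parts (subtract 1 from each part). For n = 16, k = 9, the partitions are: 8+1+1+1+1+1+1+1+1, 7+2+1+1+1+1+1+1+1, 6+3+1+1+1+1+1+1+1, 6+2+2+1+1+1+1+1+1, 5+4+1+1+1+1+1+1+1, 5+3+2+1+1+1+1+1+1, 5+2+2+2+1+1+1+1+1, 4+4+2+1+1+1+1+1+1, 4+3+3+1+1+1+1+1+1, 4+3+2+2+1+1+1+1+1, 4+2+2+2+2+1+1+1+1, 3+3+3+2+1+1+1+1+1, 3+3+2+2+2+1+1+1+1, 3+2+2+2+2+2+1+1+1, 2+2+2+2+2+2+2+1+1. Count = 15.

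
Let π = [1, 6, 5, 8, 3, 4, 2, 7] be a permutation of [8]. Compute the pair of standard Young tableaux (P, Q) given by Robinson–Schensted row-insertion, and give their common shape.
P = [1, 2, 4, 7] / [3, 8] / [5] / [6];  Q = [1, 2, 4, 8] / [3, 6] / [5] / [7];  common shape = (4, 2, 1, 1)

Row-insert the values π_1, π_2, … into P one at a time, bumping the leftmost entry strictly greater than the inserted value down to the next row. The recording tableau Q records, in position (i, j), the step at which that cell was added to P.
  Insert 1 (step 1): P = [1];  Q = [1]
  Insert 6 (step 2): P = [1, 6];  Q = [1, 2]
  Insert 5 (step 3): P = [1, 5] / [6];  Q = [1, 2] / [3]
  Insert 8 (step 4): P = [1, 5, 8] / [6];  Q = [1, 2, 4] / [3]
  Insert 3 (step 5): P = [1, 3, 8] / [5] / [6];  Q = [1, 2, 4] / [3] / [5]
  Insert 4 (step 6): P = [1, 3, 4] / [5, 8] / [6];  Q = [1, 2, 4] / [3, 6] / [5]
  Insert 2 (step 7): P = [1, 2, 4] / [3, 8] / [5] / [6];  Q = [1, 2, 4] / [3, 6] / [5] / [7]
  Insert 7 (step 8): P = [1, 2, 4, 7] / [3, 8] / [5] / [6];  Q = [1, 2, 4, 8] / [3, 6] / [5] / [7]
Final shape: (4, 2, 1, 1).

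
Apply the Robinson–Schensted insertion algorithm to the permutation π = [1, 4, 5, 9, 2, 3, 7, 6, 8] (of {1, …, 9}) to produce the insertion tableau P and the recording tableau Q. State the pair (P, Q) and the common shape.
P = [1, 2, 3, 6, 8] / [4, 5, 7] / [9];  Q = [1, 2, 3, 4, 9] / [5, 6, 7] / [8];  common shape = (5, 3, 1)

Row-insert the values π_1, π_2, … into P one at a time, bumping the leftmost entry strictly greater than the inserted value down to the next row. The recording tableau Q records, in position (i, j), the step at which that cell was added to P.
  Insert 1 (step 1): P = [1];  Q = [1]
  Insert 4 (step 2): P = [1, 4];  Q = [1, 2]
  Insert 5 (step 3): P = [1, 4, 5];  Q = [1, 2, 3]
  Insert 9 (step 4): P = [1, 4, 5, 9];  Q = [1, 2, 3, 4]
  Insert 2 (step 5): P = [1, 2, 5, 9] / [4];  Q = [1, 2, 3, 4] / [5]
  Insert 3 (step 6): P = [1, 2, 3, 9] / [4, 5];  Q = [1, 2, 3, 4] / [5, 6]
  Insert 7 (step 7): P = [1, 2, 3, 7] / [4, 5, 9];  Q = [1, 2, 3, 4] / [5, 6, 7]
  Insert 6 (step 8): P = [1, 2, 3, 6] / [4, 5, 7] / [9];  Q = [1, 2, 3, 4] / [5, 6, 7] / [8]
  Insert 8 (step 9): P = [1, 2, 3, 6, 8] / [4, 5, 7] / [9];  Q = [1, 2, 3, 4, 9] / [5, 6, 7] / [8]
Final shape: (5, 3, 1).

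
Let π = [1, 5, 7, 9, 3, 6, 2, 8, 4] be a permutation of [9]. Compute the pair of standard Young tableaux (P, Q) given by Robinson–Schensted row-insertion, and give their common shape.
P = [1, 2, 4, 8] / [3, 6, 9] / [5, 7];  Q = [1, 2, 3, 4] / [5, 6, 8] / [7, 9];  common shape = (4, 3, 2)

Row-insert the values π_1, π_2, … into P one at a time, bumping the leftmost entry strictly greater than the inserted value down to the next row. The recording tableau Q records, in position (i, j), the step at which that cell was added to P.
  Insert 1 (step 1): P = [1];  Q = [1]
  Insert 5 (step 2): P = [1, 5];  Q = [1, 2]
  Insert 7 (step 3): P = [1, 5, 7];  Q = [1, 2, 3]
  Insert 9 (step 4): P = [1, 5, 7, 9];  Q = [1, 2, 3, 4]
  Insert 3 (step 5): P = [1, 3, 7, 9] / [5];  Q = [1, 2, 3, 4] / [5]
  Insert 6 (step 6): P = [1, 3, 6, 9] / [5, 7];  Q = [1, 2, 3, 4] / [5, 6]
  Insert 2 (step 7): P = [1, 2, 6, 9] / [3, 7] / [5];  Q = [1, 2, 3, 4] / [5, 6] / [7]
  Insert 8 (step 8): P = [1, 2, 6, 8] / [3, 7, 9] / [5];  Q = [1, 2, 3, 4] / [5, 6, 8] / [7]
  Insert 4 (step 9): P = [1, 2, 4, 8] / [3, 6, 9] / [5, 7];  Q = [1, 2, 3, 4] / [5, 6, 8] / [7, 9]
Final shape: (4, 3, 2).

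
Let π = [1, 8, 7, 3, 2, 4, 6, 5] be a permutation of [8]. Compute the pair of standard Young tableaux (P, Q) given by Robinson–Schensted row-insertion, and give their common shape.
P = [1, 2, 4, 5] / [3, 6] / [7] / [8];  Q = [1, 2, 6, 7] / [3, 8] / [4] / [5];  common shape = (4, 2, 1, 1)

Row-insert the values π_1, π_2, … into P one at a time, bumping the leftmost entry strictly greater than the inserted value down to the next row. The recording tableau Q records, in position (i, j), the step at which that cell was added to P.
  Insert 1 (step 1): P = [1];  Q = [1]
  Insert 8 (step 2): P = [1, 8];  Q = [1, 2]
  Insert 7 (step 3): P = [1, 7] / [8];  Q = [1, 2] / [3]
  Insert 3 (step 4): P = [1, 3] / [7] / [8];  Q = [1, 2] / [3] / [4]
  Insert 2 (step 5): P = [1, 2] / [3] / [7] / [8];  Q = [1, 2] / [3] / [4] / [5]
  Insert 4 (step 6): P = [1, 2, 4] / [3] / [7] / [8];  Q = [1, 2, 6] / [3] / [4] / [5]
  Insert 6 (step 7): P = [1, 2, 4, 6] / [3] / [7] / [8];  Q = [1, 2, 6, 7] / [3] / [4] / [5]
  Insert 5 (step 8): P = [1, 2, 4, 5] / [3, 6] / [7] / [8];  Q = [1, 2, 6, 7] / [3, 8] / [4] / [5]
Final shape: (4, 2, 1, 1).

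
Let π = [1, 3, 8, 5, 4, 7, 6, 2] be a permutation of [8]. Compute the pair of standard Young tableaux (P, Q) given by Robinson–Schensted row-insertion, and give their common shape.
P = [1, 2, 4, 6] / [3, 7] / [5] / [8];  Q = [1, 2, 3, 6] / [4, 7] / [5] / [8];  common shape = (4, 2, 1, 1)

Row-insert the values π_1, π_2, … into P one at a time, bumping the leftmost entry strictly greater than the inserted value down to the next row. The recording tableau Q records, in position (i, j), the step at which that cell was added to P.
  Insert 1 (step 1): P = [1];  Q = [1]
  Insert 3 (step 2): P = [1, 3];  Q = [1, 2]
  Insert 8 (step 3): P = [1, 3, 8];  Q = [1, 2, 3]
  Insert 5 (step 4): P = [1, 3, 5] / [8];  Q = [1, 2, 3] / [4]
  Insert 4 (step 5): P = [1, 3, 4] / [5] / [8];  Q = [1, 2, 3] / [4] / [5]
  Insert 7 (step 6): P = [1, 3, 4, 7] / [5] / [8];  Q = [1, 2, 3, 6] / [4] / [5]
  Insert 6 (step 7): P = [1, 3, 4, 6] / [5, 7] / [8];  Q = [1, 2, 3, 6] / [4, 7] / [5]
  Insert 2 (step 8): P = [1, 2, 4, 6] / [3, 7] / [5] / [8];  Q = [1, 2, 3, 6] / [4, 7] / [5] / [8]
Final shape: (4, 2, 1, 1).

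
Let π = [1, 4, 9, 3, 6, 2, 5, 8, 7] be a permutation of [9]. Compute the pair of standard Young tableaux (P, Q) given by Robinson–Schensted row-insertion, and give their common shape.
P = [1, 2, 5, 7] / [3, 6, 8] / [4, 9];  Q = [1, 2, 3, 8] / [4, 5, 9] / [6, 7];  common shape = (4, 3, 2)

Row-insert the values π_1, π_2, … into P one at a time, bumping the leftmost entry strictly greater than the inserted value down to the next row. The recording tableau Q records, in position (i, j), the step at which that cell was added to P.
  Insert 1 (step 1): P = [1];  Q = [1]
  Insert 4 (step 2): P = [1, 4];  Q = [1, 2]
  Insert 9 (step 3): P = [1, 4, 9];  Q = [1, 2, 3]
  Insert 3 (step 4): P = [1, 3, 9] / [4];  Q = [1, 2, 3] / [4]
  Insert 6 (step 5): P = [1, 3, 6] / [4, 9];  Q = [1, 2, 3] / [4, 5]
  Insert 2 (step 6): P = [1, 2, 6] / [3, 9] / [4];  Q = [1, 2, 3] / [4, 5] / [6]
  Insert 5 (step 7): P = [1, 2, 5] / [3, 6] / [4, 9];  Q = [1, 2, 3] / [4, 5] / [6, 7]
  Insert 8 (step 8): P = [1, 2, 5, 8] / [3, 6] / [4, 9];  Q = [1, 2, 3, 8] / [4, 5] / [6, 7]
  Insert 7 (step 9): P = [1, 2, 5, 7] / [3, 6, 8] / [4, 9];  Q = [1, 2, 3, 8] / [4, 5, 9] / [6, 7]
Final shape: (4, 3, 2).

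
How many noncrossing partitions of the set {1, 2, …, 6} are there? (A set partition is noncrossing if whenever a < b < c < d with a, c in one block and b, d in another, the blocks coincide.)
C_6 = 132

These noncrossing partitions are counted by the Catalan number C_n = (1/(n + 1)) · C(2n, n). For n = 6: C_6 = (1/7) · C(12, 6) = 924/7 = 132.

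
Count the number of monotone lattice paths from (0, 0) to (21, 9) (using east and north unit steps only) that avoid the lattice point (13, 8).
Number of paths = 12475740

Total paths from (0, 0) to (21, 9): C(30, 21) = 14307150. Paths through (13, 8): (paths (0, 0) → (13, 8)) × (paths (13, 8) → (21, 9)) = C(21, 13) · C(9, 8) = 203490 · 9 = 1831410. Avoidance count = 14307150 − 1831410 = 12475740.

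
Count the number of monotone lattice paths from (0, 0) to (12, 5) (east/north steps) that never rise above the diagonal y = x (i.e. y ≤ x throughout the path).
Number of paths = 3808

By the reflection principle (André's argument), the number of monotone paths to (12, 5) with n ≤ m that never go above y = x is C(17, 12) − C(17, 13) = 6188 − 2380 = 3808.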